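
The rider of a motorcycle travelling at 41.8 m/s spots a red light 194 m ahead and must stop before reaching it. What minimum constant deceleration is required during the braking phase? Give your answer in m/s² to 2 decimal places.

Required deceleration ≈ 4.50 m/s²

v² = 2a·d ⇒ a = v²/(2d) = 41.8000² / (2 × 194.000) = 1747.240 / 388.000 = 4.5032 m/s².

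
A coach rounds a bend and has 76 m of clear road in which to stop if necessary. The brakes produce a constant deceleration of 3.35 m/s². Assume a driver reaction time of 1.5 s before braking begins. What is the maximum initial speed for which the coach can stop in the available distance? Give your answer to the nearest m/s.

Stopping distance: v·t_r + v²/(2a) = 76 with t_r = 1.5 s and a = 3.350 m/s².
So v² + 10.050 v − 509.20 = 0.
Positive root: v = −a·t_r + √((a·t_r)² + 2a·d) = −5.025 + √(25.251 + 509.20) = 18.0932 m/s.

Maximum speed ≈ 18 m/s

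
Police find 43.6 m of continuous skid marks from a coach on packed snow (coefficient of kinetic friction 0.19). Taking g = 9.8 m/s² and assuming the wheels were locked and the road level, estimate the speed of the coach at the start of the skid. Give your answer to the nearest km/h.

Initial speed ≈ 46 km/h

Deceleration a = μg = 0.19 × 9.8 = 1.862 m/s².
v = √(2a·d) = √(2 × 1.862 × 43.6) = √162.366 = 12.7423 m/s.
= 12.7423 × 3.6 = 45.872 km/h.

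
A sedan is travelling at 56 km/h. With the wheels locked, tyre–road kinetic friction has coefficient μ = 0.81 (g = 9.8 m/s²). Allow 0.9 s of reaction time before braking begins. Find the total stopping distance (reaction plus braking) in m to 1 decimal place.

Total stopping distance ≈ 29.2 m

56 km/h ÷ 3.6 = 15.5556 m/s.
a = μg = 0.81 × 9.8 = 7.938 m/s².
Reaction distance = v·t_r = 15.5556 × 0.9 = 14.000 m.
Braking distance = v²/(2a) = 15.5556² / (2 × 7.938) = 241.977 / 15.876 = 15.242 m.
Total = 14.000 + 15.242 = 29.242 m.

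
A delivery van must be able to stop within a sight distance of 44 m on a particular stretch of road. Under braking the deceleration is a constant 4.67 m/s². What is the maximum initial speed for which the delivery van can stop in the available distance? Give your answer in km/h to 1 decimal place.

Maximum speed ≈ 73.0 km/h

v²/(2a) = d ⇒ v = √(2 × 4.670 × 44) = √410.96 = 20.2721 m/s.
20.2721 m/s × 3.6 = 72.980 km/h.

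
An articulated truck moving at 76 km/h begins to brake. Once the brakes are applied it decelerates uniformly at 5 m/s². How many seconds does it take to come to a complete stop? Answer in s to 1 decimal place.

76 km/h ÷ 3.6 = 21.1111 m/s.
Braking time = v/a = 21.1111 / 5.000 = 4.222 s.

Braking time ≈ 4.2 s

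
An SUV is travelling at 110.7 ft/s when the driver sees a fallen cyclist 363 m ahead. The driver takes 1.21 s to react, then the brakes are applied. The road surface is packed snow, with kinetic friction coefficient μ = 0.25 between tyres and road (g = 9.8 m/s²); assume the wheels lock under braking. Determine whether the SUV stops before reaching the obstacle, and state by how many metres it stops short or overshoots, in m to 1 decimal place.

Yes — it stops 89.8 m short of the obstacle

110.7 ft/s × 0.3048 = 33.7414 m/s.
a = μg = 0.25 × 9.8 = 2.450 m/s².
Reaction distance = 33.7414 × 1.21 = 40.827 m.
Braking distance = v²/(2a) = 1138.482 / 4.900 = 232.343 m.
Total stopping distance = 40.827 + 232.343 = 273.170 m, vs 363 m available — it stops with 363 − 273.170 = 89.830 m to spare.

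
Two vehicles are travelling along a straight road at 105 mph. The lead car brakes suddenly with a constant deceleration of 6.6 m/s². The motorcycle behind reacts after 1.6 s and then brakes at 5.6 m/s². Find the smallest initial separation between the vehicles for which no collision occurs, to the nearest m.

Minimum gap ≈ 105 m

105 mph × 0.44704 = 46.9392 m/s.
Leader travels v²/(2a_L) = 2203.288 / 13.200 = 166.916 m before stopping.
Follower covers v·t_r = 46.9392 × 1.6 = 75.103 m while reacting, then v²/(2a_F) = 2203.288 / 11.200 = 196.722 m while braking, for a total of 75.103 + 196.722 = 271.825 m.
Since a_F ≤ a_L and the follower starts braking later, the follower is never slower than the leader, so the closest approach is when both have stopped.
Minimum gap = 271.825 − 166.916 = 104.909 m.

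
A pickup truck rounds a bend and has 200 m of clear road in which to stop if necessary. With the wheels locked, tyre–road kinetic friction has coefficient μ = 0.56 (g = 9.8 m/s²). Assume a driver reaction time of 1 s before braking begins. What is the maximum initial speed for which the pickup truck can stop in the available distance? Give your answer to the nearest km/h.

Maximum speed ≈ 150 km/h

a = μg = 0.56 × 9.8 = 5.488 m/s².
Stopping distance: v·t_r + v²/(2a) = 200 with t_r = 1 s and a = 5.488 m/s².
So v² + 10.976 v − 2195.20 = 0.
Positive root: v = −a·t_r + √((a·t_r)² + 2a·d) = −5.488 + √(30.118 + 2195.20) = 41.6853 m/s.
41.6853 m/s × 3.6 = 150.067 km/h.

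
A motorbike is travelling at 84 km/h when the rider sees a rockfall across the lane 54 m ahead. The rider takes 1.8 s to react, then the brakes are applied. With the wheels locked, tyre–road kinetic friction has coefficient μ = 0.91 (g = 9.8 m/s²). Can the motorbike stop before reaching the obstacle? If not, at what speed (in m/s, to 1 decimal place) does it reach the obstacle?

84 km/h ÷ 3.6 = 23.3333 m/s.
a = μg = 0.91 × 9.8 = 8.918 m/s².
Reaction distance = 23.3333 × 1.8 = 42.000 m.
Braking distance needed to stop: v²/(2a) = 544.443 / 17.836 = 30.525 m, so total needed = 42.000 + 30.525 = 72.525 m > 54 m — it cannot stop.
Distance remaining when braking begins: 54 − 42.000 = 12.000 m.
v² = v₀² − 2a·d = 544.443 − 2 × 8.918 × 12.000 = 330.411 m²/s².
v = √330.411 = 18.177 m/s.

No — it strikes the obstacle at 18.2 m/s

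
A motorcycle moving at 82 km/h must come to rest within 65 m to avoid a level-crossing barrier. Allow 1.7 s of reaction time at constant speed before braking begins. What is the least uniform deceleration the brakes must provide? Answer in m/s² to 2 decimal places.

Required deceleration ≈ 9.87 m/s²

82 km/h ÷ 3.6 = 22.7778 m/s.
Distance covered during reaction = 22.7778 × 1.7 = 38.722 m.
Distance available for braking: 65 − 38.722 = 26.278 m.
v² = 2a·d ⇒ a = v²/(2d) = 22.7778² / (2 × 26.278) = 518.828 / 52.556 = 9.8719 m/s².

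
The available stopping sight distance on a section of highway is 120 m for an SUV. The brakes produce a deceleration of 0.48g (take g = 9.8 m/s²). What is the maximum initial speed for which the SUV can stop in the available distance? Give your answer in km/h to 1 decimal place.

a = 0.48 × 9.8 = 4.704 m/s².
v²/(2a) = d ⇒ v = √(2 × 4.704 × 120) = √1128.96 = 33.6000 m/s.
33.6000 m/s × 3.6 = 120.960 km/h.

Maximum speed ≈ 121.0 km/h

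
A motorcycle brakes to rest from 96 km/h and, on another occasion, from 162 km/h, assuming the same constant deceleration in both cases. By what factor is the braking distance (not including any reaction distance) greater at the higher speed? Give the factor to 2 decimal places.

Braking distance d = v²/(2a), so with a fixed, d ∝ v².
Factor = (162/96)² = 1.6875² = 2.8477.

Factor ≈ 2.85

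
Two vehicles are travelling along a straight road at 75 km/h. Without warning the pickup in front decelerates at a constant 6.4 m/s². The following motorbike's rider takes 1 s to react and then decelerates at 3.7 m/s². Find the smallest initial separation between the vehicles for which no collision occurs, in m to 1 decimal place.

Minimum gap ≈ 45.6 m

75 km/h ÷ 3.6 = 20.8333 m/s.
Leader travels v²/(2a_L) = 434.026 / 12.800 = 33.908 m before stopping.
Follower covers v·t_r = 20.8333 × 1 = 20.833 m while reacting, then v²/(2a_F) = 434.026 / 7.400 = 58.652 m while braking, for a total of 20.833 + 58.652 = 79.485 m.
Since a_F ≤ a_L and the follower starts braking later, the follower is never slower than the leader, so the closest approach is when both have stopped.
Minimum gap = 79.485 − 33.908 = 45.577 m.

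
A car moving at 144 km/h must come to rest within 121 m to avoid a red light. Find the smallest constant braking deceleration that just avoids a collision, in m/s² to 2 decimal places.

144 km/h ÷ 3.6 = 40.0000 m/s.
v² = 2a·d ⇒ a = v²/(2d) = 40.0000² / (2 × 121.000) = 1600.000 / 242.000 = 6.6116 m/s².

Required deceleration ≈ 6.61 m/s²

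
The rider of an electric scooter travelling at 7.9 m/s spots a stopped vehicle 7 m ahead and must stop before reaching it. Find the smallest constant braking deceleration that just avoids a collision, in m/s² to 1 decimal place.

v² = 2a·d ⇒ a = v²/(2d) = 7.9000² / (2 × 7.000) = 62.410 / 14.000 = 4.4579 m/s².

Required deceleration ≈ 4.5 m/s²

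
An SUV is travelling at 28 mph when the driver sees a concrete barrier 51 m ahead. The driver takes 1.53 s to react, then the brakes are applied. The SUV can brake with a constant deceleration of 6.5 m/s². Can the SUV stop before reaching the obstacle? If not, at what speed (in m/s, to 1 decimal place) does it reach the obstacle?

28 mph × 0.44704 = 12.5171 m/s.
Reaction distance = 12.5171 × 1.53 = 19.151 m.
Braking distance = v²/(2a) = 156.678 / 13.000 = 12.052 m.
Total stopping distance = 19.151 + 12.052 = 31.203 m, vs 51 m available — it stops with 51 − 31.203 = 19.797 m to spare.

Yes — it stops about 19.8 m short of the obstacle, so it never reaches it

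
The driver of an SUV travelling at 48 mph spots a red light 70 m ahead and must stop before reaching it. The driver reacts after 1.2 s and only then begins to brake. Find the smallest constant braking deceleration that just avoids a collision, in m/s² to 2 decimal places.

Required deceleration ≈ 5.20 m/s²

48 mph × 0.44704 = 21.4579 m/s.
Distance covered during reaction = 21.4579 × 1.2 = 25.749 m.
Distance available for braking: 70 − 25.749 = 44.251 m.
v² = 2a·d ⇒ a = v²/(2d) = 21.4579² / (2 × 44.251) = 460.441 / 88.502 = 5.2026 m/s².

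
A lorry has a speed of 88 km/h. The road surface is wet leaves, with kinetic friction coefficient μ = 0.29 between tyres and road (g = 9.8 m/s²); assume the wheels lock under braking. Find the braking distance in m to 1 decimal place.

88 km/h ÷ 3.6 = 24.4444 m/s.
a = μg = 0.29 × 9.8 = 2.842 m/s².
Braking distance = v²/(2a) = 24.4444² / (2 × 2.842) = 597.529 / 5.684 = 105.125 m.

Braking distance ≈ 105.1 m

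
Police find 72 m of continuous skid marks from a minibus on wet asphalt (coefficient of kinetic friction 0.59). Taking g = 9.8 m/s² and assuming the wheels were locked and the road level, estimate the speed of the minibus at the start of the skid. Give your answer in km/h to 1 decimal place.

Initial speed ≈ 103.9 km/h

Deceleration a = μg = 0.59 × 9.8 = 5.782 m/s².
v = √(2a·d) = √(2 × 5.782 × 72) = √832.608 = 28.8549 m/s.
= 28.8549 × 3.6 = 103.878 km/h.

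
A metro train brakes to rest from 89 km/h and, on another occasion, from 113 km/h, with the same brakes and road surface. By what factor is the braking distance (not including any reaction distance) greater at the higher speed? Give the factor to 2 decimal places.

Factor ≈ 1.61

Braking distance d = v²/(2a), so with a fixed, d ∝ v².
Factor = (113/89)² = 1.2697² = 1.6121.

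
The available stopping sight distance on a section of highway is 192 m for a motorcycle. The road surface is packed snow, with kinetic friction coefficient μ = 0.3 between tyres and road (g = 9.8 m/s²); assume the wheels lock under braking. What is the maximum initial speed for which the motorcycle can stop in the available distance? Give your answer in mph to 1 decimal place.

Maximum speed ≈ 75.2 mph

a = μg = 0.3 × 9.8 = 2.940 m/s².
v²/(2a) = d ⇒ v = √(2 × 2.940 × 192) = √1128.96 = 33.6000 m/s.
33.6000 m/s ÷ 0.44704 = 75.161 mph.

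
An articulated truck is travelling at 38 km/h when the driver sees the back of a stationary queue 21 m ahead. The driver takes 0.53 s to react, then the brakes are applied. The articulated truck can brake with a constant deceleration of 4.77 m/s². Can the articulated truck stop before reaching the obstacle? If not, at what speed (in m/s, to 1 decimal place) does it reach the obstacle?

38 km/h ÷ 3.6 = 10.5556 m/s.
Reaction distance = 10.5556 × 0.53 = 5.594 m.
Braking distance = v²/(2a) = 111.421 / 9.540 = 11.679 m.
Total stopping distance = 5.594 + 11.679 = 17.273 m, vs 21 m available — it stops with 21 − 17.273 = 3.727 m to spare.

Yes — it stops about 3.7 m short of the obstacle, so it never reaches it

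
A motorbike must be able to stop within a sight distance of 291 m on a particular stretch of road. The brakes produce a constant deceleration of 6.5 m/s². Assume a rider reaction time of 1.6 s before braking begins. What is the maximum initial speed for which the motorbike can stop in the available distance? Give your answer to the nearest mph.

Maximum speed ≈ 116 mph

Stopping distance: v·t_r + v²/(2a) = 291 with t_r = 1.6 s and a = 6.500 m/s².
So v² + 20.800 v − 3783.00 = 0.
Positive root: v = −a·t_r + √((a·t_r)² + 2a·d) = −10.400 + √(108.160 + 3783.00) = 51.9792 m/s.
51.9792 m/s ÷ 0.44704 = 116.274 mph.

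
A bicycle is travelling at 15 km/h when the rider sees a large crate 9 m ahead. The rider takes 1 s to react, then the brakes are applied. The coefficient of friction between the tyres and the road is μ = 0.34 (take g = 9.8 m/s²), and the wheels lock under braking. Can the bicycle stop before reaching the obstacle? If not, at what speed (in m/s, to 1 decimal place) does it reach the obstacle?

15 km/h ÷ 3.6 = 4.1667 m/s.
a = μg = 0.34 × 9.8 = 3.332 m/s².
Reaction distance = 4.1667 × 1 = 4.167 m.
Braking distance = v²/(2a) = 17.361 / 6.664 = 2.605 m.
Total stopping distance = 4.167 + 2.605 = 6.772 m, vs 9 m available — it stops with 9 − 6.772 = 2.228 m to spare.

Yes — it stops about 2.2 m short of the obstacle, so it never reaches it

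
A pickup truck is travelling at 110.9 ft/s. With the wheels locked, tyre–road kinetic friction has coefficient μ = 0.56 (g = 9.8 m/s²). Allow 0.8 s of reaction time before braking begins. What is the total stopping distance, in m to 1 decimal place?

110.9 ft/s × 0.3048 = 33.8023 m/s.
a = μg = 0.56 × 9.8 = 5.488 m/s².
Reaction distance = v·t_r = 33.8023 × 0.8 = 27.042 m.
Braking distance = v²/(2a) = 33.8023² / (2 × 5.488) = 1142.595 / 10.976 = 104.099 m.
Total = 27.042 + 104.099 = 131.141 m.

Total stopping distance ≈ 131.1 m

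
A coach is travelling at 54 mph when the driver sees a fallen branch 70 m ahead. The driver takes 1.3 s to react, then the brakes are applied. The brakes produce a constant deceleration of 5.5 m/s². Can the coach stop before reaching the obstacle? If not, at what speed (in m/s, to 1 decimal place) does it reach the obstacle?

No — it strikes the obstacle at 12.6 m/s

54 mph × 0.44704 = 24.1402 m/s.
Reaction distance = 24.1402 × 1.3 = 31.382 m.
Braking distance needed to stop: v²/(2a) = 582.749 / 11.000 = 52.977 m, so total needed = 31.382 + 52.977 = 84.359 m > 70 m — it cannot stop.
Distance remaining when braking begins: 70 − 31.382 = 38.618 m.
v² = v₀² − 2a·d = 582.749 − 2 × 5.500 × 38.618 = 157.951 m²/s².
v = √157.951 = 12.568 m/s.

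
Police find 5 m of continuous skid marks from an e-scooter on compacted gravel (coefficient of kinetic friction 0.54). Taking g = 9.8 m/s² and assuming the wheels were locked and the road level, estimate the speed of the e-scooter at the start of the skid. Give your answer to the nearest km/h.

Deceleration a = μg = 0.54 × 9.8 = 5.292 m/s².
v = √(2a·d) = √(2 × 5.292 × 5) = √52.920 = 7.2746 m/s.
= 7.2746 × 3.6 = 26.189 km/h.

Initial speed ≈ 26 km/h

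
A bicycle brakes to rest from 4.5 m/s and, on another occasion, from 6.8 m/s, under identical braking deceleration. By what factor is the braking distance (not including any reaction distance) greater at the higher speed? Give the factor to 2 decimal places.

Braking distance d = v²/(2a), so with a fixed, d ∝ v².
Factor = (6.8/4.5)² = 1.5111² = 2.2834.

Factor ≈ 2.28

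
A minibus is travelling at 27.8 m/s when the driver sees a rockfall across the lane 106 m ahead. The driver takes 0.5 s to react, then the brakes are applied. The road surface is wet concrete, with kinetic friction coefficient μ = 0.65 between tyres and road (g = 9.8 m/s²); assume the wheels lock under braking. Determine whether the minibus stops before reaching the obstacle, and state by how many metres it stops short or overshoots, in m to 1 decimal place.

Yes — it stops 31.4 m short of the obstacle

a = μg = 0.65 × 9.8 = 6.370 m/s².
Reaction distance = 27.8000 × 0.5 = 13.900 m.
Braking distance = v²/(2a) = 772.840 / 12.740 = 60.662 m.
Total stopping distance = 13.900 + 60.662 = 74.562 m, vs 106 m available — it stops with 106 − 74.562 = 31.438 m to spare.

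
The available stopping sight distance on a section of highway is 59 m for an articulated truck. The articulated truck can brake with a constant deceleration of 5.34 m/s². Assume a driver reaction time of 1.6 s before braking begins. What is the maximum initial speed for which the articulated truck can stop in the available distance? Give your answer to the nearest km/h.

Stopping distance: v·t_r + v²/(2a) = 59 with t_r = 1.6 s and a = 5.340 m/s².
So v² + 17.088 v − 630.12 = 0.
Positive root: v = −a·t_r + √((a·t_r)² + 2a·d) = −8.544 + √(73.000 + 630.12) = 17.9724 m/s.
17.9724 m/s × 3.6 = 64.701 km/h.

Maximum speed ≈ 65 km/h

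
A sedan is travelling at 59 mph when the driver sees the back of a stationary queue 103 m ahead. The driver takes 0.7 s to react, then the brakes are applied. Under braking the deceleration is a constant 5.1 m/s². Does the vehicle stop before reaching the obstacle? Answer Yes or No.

Yes

59 mph × 0.44704 = 26.3754 m/s.
Reaction distance = 26.3754 × 0.7 = 18.463 m.
Braking distance = v²/(2a) = 695.662 / 10.200 = 68.202 m.
Total stopping distance = 18.463 + 68.202 = 86.665 m, vs 103 m available — it stops with 103 − 86.665 = 16.335 m to spare.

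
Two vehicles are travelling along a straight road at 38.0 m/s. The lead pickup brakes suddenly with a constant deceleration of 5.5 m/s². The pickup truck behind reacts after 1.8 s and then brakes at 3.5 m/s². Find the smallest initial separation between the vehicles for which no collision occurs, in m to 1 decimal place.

Minimum gap ≈ 143.4 m

Leader travels v²/(2a_L) = 1444.000 / 11.000 = 131.273 m before stopping.
Follower covers v·t_r = 38.0000 × 1.8 = 68.400 m while reacting, then v²/(2a_F) = 1444.000 / 7.000 = 206.286 m while braking, for a total of 68.400 + 206.286 = 274.686 m.
Since a_F ≤ a_L and the follower starts braking later, the follower is never slower than the leader, so the closest approach is when both have stopped.
Minimum gap = 274.686 − 131.273 = 143.413 m.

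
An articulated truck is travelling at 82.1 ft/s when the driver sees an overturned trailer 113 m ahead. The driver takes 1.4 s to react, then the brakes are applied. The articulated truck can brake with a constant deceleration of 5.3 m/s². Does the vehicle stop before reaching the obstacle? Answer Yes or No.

Yes

82.1 ft/s × 0.3048 = 25.0241 m/s.
Reaction distance = 25.0241 × 1.4 = 35.034 m.
Braking distance = v²/(2a) = 626.206 / 10.600 = 59.076 m.
Total stopping distance = 35.034 + 59.076 = 94.110 m, vs 113 m available — it stops with 113 − 94.110 = 18.890 m to spare.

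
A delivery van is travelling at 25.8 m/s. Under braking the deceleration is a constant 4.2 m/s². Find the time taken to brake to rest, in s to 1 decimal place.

Braking time = v/a = 25.8000 / 4.200 = 6.143 s.

Braking time ≈ 6.1 s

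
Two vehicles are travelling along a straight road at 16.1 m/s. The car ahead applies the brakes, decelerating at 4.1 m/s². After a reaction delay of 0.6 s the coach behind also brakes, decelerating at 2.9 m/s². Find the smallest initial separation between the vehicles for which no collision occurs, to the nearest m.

Leader travels v²/(2a_L) = 259.210 / 8.200 = 31.611 m before stopping.
Follower covers v·t_r = 16.1000 × 0.6 = 9.660 m while reacting, then v²/(2a_F) = 259.210 / 5.800 = 44.691 m while braking, for a total of 9.660 + 44.691 = 54.351 m.
Since a_F ≤ a_L and the follower starts braking later, the follower is never slower than the leader, so the closest approach is when both have stopped.
Minimum gap = 54.351 − 31.611 = 22.740 m.

Minimum gap ≈ 23 m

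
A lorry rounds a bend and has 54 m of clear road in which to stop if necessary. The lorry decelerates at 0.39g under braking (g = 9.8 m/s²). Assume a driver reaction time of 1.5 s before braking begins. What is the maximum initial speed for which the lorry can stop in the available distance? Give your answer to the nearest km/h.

a = 0.39 × 9.8 = 3.822 m/s².
Stopping distance: v·t_r + v²/(2a) = 54 with t_r = 1.5 s and a = 3.822 m/s².
So v² + 11.466 v − 412.78 = 0.
Positive root: v = −a·t_r + √((a·t_r)² + 2a·d) = −5.733 + √(32.867 + 412.78) = 15.3774 m/s.
15.3774 m/s × 3.6 = 55.359 km/h.

Maximum speed ≈ 55 km/h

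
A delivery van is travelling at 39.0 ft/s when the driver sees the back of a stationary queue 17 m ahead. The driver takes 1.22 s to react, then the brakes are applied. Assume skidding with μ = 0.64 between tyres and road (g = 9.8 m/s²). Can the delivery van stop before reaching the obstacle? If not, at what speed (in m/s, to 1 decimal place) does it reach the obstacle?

39 ft/s × 0.3048 = 11.8872 m/s.
a = μg = 0.64 × 9.8 = 6.272 m/s².
Reaction distance = 11.8872 × 1.22 = 14.502 m.
Braking distance needed to stop: v²/(2a) = 141.306 / 12.544 = 11.265 m, so total needed = 14.502 + 11.265 = 25.767 m > 17 m — it cannot stop.
Distance remaining when braking begins: 17 − 14.502 = 2.498 m.
v² = v₀² − 2a·d = 141.306 − 2 × 6.272 × 2.498 = 109.971 m²/s².
v = √109.971 = 10.487 m/s.

No — it strikes the obstacle at 10.5 m/s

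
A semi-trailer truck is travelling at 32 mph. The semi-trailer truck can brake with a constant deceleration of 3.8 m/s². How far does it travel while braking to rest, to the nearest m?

Braking distance ≈ 27 m

32 mph × 0.44704 = 14.3053 m/s.
Braking distance = v²/(2a) = 14.3053² / (2 × 3.800) = 204.642 / 7.600 = 26.927 m.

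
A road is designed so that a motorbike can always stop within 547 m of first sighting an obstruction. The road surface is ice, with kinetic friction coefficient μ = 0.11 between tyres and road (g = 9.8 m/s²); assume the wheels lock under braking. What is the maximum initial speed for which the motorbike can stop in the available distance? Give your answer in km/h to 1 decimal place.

a = μg = 0.11 × 9.8 = 1.078 m/s².
v²/(2a) = d ⇒ v = √(2 × 1.078 × 547) = √1179.33 = 34.3414 m/s.
34.3414 m/s × 3.6 = 123.629 km/h.

Maximum speed ≈ 123.6 km/h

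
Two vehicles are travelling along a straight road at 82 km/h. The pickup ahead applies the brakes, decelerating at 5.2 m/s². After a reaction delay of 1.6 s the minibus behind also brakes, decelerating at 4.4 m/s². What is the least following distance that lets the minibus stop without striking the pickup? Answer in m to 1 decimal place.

Minimum gap ≈ 45.5 m

82 km/h ÷ 3.6 = 22.7778 m/s.
Leader travels v²/(2a_L) = 518.828 / 10.400 = 49.887 m before stopping.
Follower covers v·t_r = 22.7778 × 1.6 = 36.444 m while reacting, then v²/(2a_F) = 518.828 / 8.800 = 58.958 m while braking, for a total of 36.444 + 58.958 = 95.402 m.
Since a_F ≤ a_L and the follower starts braking later, the follower is never slower than the leader, so the closest approach is when both have stopped.
Minimum gap = 95.402 − 49.887 = 45.515 m.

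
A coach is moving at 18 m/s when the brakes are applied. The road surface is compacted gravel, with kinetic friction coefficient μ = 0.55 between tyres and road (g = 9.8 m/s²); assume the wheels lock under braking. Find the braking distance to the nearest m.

Braking distance ≈ 30 m

a = μg = 0.55 × 9.8 = 5.390 m/s².
Braking distance = v²/(2a) = 18.0000² / (2 × 5.390) = 324.000 / 10.780 = 30.056 m.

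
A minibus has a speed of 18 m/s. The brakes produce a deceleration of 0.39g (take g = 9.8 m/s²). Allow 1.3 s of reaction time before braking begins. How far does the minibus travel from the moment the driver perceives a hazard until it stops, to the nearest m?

Total stopping distance ≈ 66 m

a = 0.39 × 9.8 = 3.822 m/s².
Reaction distance = v·t_r = 18.0000 × 1.3 = 23.400 m.
Braking distance = v²/(2a) = 18.0000² / (2 × 3.822) = 324.000 / 7.644 = 42.386 m.
Total = 23.400 + 42.386 = 65.786 m.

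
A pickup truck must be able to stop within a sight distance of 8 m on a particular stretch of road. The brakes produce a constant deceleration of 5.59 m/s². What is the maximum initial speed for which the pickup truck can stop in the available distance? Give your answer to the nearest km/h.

Maximum speed ≈ 34 km/h

v²/(2a) = d ⇒ v = √(2 × 5.590 × 8) = √89.44 = 9.4573 m/s.
9.4573 m/s × 3.6 = 34.046 km/h.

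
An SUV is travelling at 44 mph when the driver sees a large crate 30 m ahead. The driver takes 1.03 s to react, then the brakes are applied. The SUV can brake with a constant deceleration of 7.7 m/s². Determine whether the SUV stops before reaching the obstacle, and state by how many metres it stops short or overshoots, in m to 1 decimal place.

44 mph × 0.44704 = 19.6698 m/s.
Reaction distance = 19.6698 × 1.03 = 20.260 m.
Braking distance = v²/(2a) = 386.901 / 15.400 = 25.123 m.
Total stopping distance = 20.260 + 25.123 = 45.383 m, vs 30 m available — it cannot stop in time and overshoots by 45.383 − 30 = 15.383 m.

No — it overshoots by 15.4 m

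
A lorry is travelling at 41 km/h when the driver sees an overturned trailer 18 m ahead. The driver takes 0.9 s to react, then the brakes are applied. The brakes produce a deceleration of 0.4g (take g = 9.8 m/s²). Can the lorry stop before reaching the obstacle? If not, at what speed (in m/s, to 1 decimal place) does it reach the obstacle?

No — it strikes the obstacle at 8.3 m/s

41 km/h ÷ 3.6 = 11.3889 m/s.
a = 0.4 × 9.8 = 3.920 m/s².
Reaction distance = 11.3889 × 0.9 = 10.250 m.
Braking distance needed to stop: v²/(2a) = 129.707 / 7.840 = 16.544 m, so total needed = 10.250 + 16.544 = 26.794 m > 18 m — it cannot stop.
Distance remaining when braking begins: 18 − 10.250 = 7.750 m.
v² = v₀² − 2a·d = 129.707 − 2 × 3.920 × 7.750 = 68.947 m²/s².
v = √68.947 = 8.303 m/s.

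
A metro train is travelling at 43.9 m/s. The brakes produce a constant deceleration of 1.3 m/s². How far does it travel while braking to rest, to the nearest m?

Braking distance = v²/(2a) = 43.9000² / (2 × 1.300) = 1927.210 / 2.600 = 741.235 m.

Braking distance ≈ 741 m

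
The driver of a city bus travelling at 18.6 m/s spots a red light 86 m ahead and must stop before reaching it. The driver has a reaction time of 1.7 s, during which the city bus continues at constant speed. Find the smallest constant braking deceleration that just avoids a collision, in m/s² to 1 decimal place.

Required deceleration ≈ 3.2 m/s²

Distance covered during reaction = 18.6000 × 1.7 = 31.620 m.
Distance available for braking: 86 − 31.620 = 54.380 m.
v² = 2a·d ⇒ a = v²/(2d) = 18.6000² / (2 × 54.380) = 345.960 / 108.760 = 3.1809 m/s².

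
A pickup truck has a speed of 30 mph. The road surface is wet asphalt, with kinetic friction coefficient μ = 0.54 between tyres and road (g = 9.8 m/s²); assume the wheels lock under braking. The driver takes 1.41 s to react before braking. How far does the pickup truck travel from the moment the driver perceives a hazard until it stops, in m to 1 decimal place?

30 mph × 0.44704 = 13.4112 m/s.
a = μg = 0.54 × 9.8 = 5.292 m/s².
Reaction distance = v·t_r = 13.4112 × 1.41 = 18.910 m.
Braking distance = v²/(2a) = 13.4112² / (2 × 5.292) = 179.860 / 10.584 = 16.994 m.
Total = 18.910 + 16.994 = 35.904 m.

Total stopping distance ≈ 35.9 m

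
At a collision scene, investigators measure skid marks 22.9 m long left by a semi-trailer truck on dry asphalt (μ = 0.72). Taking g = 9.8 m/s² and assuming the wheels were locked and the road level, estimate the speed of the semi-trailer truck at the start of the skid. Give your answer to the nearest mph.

Deceleration a = μg = 0.72 × 9.8 = 7.056 m/s².
v = √(2a·d) = √(2 × 7.056 × 22.9) = √323.165 = 17.9768 m/s.
= 17.9768 ÷ 0.44704 = 40.213 mph.

Initial speed ≈ 40 mph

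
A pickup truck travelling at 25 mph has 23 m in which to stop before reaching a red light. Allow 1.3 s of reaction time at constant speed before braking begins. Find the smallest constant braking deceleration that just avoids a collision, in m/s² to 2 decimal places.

Required deceleration ≈ 7.37 m/s²

25 mph × 0.44704 = 11.1760 m/s.
Distance covered during reaction = 11.1760 × 1.3 = 14.529 m.
Distance available for braking: 23 − 14.529 = 8.471 m.
v² = 2a·d ⇒ a = v²/(2d) = 11.1760² / (2 × 8.471) = 124.903 / 16.942 = 7.3724 m/s².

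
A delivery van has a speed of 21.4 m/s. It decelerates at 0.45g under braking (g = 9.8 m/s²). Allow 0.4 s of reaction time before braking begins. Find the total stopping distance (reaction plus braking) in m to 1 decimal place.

a = 0.45 × 9.8 = 4.410 m/s².
Reaction distance = v·t_r = 21.4000 × 0.4 = 8.560 m.
Braking distance = v²/(2a) = 21.4000² / (2 × 4.410) = 457.960 / 8.820 = 51.923 m.
Total = 8.560 + 51.923 = 60.483 m.

Total stopping distance ≈ 60.5 m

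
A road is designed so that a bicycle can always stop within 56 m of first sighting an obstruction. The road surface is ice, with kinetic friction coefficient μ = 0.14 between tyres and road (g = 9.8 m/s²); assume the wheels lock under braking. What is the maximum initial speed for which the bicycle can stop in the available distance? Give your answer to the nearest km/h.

Maximum speed ≈ 45 km/h

a = μg = 0.14 × 9.8 = 1.372 m/s².
v²/(2a) = d ⇒ v = √(2 × 1.372 × 56) = √153.66 = 12.3960 m/s.
12.3960 m/s × 3.6 = 44.626 km/h.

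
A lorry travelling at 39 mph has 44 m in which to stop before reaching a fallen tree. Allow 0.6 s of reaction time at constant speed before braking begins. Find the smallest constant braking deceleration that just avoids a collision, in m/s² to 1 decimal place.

39 mph × 0.44704 = 17.4346 m/s.
Distance covered during reaction = 17.4346 × 0.6 = 10.461 m.
Distance available for braking: 44 − 10.461 = 33.539 m.
v² = 2a·d ⇒ a = v²/(2d) = 17.4346² / (2 × 33.539) = 303.965 / 67.078 = 4.5315 m/s².

Required deceleration ≈ 4.5 m/s²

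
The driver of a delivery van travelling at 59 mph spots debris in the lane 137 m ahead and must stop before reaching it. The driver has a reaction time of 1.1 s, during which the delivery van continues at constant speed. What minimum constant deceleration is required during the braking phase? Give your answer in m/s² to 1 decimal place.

Required deceleration ≈ 3.2 m/s²

59 mph × 0.44704 = 26.3754 m/s.
Distance covered during reaction = 26.3754 × 1.1 = 29.013 m.
Distance available for braking: 137 − 29.013 = 107.987 m.
v² = 2a·d ⇒ a = v²/(2d) = 26.3754² / (2 × 107.987) = 695.662 / 215.974 = 3.2210 m/s².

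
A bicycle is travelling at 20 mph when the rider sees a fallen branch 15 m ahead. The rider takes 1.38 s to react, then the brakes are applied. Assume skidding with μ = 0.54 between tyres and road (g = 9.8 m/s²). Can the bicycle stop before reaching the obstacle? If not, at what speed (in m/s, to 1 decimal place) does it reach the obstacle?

20 mph × 0.44704 = 8.9408 m/s.
a = μg = 0.54 × 9.8 = 5.292 m/s².
Reaction distance = 8.9408 × 1.38 = 12.338 m.
Braking distance needed to stop: v²/(2a) = 79.938 / 10.584 = 7.553 m, so total needed = 12.338 + 7.553 = 19.891 m > 15 m — it cannot stop.
Distance remaining when braking begins: 15 − 12.338 = 2.662 m.
v² = v₀² − 2a·d = 79.938 − 2 × 5.292 × 2.662 = 51.763 m²/s².
v = √51.763 = 7.195 m/s.

No — it strikes the obstacle at 7.2 m/s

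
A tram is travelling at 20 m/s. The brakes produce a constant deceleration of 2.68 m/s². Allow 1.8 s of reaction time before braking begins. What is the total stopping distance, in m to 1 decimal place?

Reaction distance = v·t_r = 20.0000 × 1.8 = 36.000 m.
Braking distance = v²/(2a) = 20.0000² / (2 × 2.680) = 400.000 / 5.360 = 74.627 m.
Total = 36.000 + 74.627 = 110.627 m.

Total stopping distance ≈ 110.6 m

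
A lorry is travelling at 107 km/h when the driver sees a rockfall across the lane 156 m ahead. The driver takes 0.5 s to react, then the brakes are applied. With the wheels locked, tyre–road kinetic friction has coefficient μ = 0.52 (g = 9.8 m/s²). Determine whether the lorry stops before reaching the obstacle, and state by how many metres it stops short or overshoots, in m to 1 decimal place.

107 km/h ÷ 3.6 = 29.7222 m/s.
a = μg = 0.52 × 9.8 = 5.096 m/s².
Reaction distance = 29.7222 × 0.5 = 14.861 m.
Braking distance = v²/(2a) = 883.409 / 10.192 = 86.677 m.
Total stopping distance = 14.861 + 86.677 = 101.538 m, vs 156 m available — it stops with 156 − 101.538 = 54.462 m to spare.

Yes — it stops 54.5 m short of the obstacle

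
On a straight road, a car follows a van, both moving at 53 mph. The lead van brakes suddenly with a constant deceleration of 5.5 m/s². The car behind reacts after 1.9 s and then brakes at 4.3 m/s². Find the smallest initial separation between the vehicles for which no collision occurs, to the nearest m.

53 mph × 0.44704 = 23.6931 m/s.
Leader travels v²/(2a_L) = 561.363 / 11.000 = 51.033 m before stopping.
Follower covers v·t_r = 23.6931 × 1.9 = 45.017 m while reacting, then v²/(2a_F) = 561.363 / 8.600 = 65.275 m while braking, for a total of 45.017 + 65.275 = 110.292 m.
Since a_F ≤ a_L and the follower starts braking later, the follower is never slower than the leader, so the closest approach is when both have stopped.
Minimum gap = 110.292 − 51.033 = 59.259 m.

Minimum gap ≈ 59 m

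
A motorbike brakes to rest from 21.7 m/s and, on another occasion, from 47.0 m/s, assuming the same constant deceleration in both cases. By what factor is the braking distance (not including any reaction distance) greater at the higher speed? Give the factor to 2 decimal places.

Factor ≈ 4.69

Braking distance d = v²/(2a), so with a fixed, d ∝ v².
Factor = (47.0/21.7)² = 2.1659² = 4.6911.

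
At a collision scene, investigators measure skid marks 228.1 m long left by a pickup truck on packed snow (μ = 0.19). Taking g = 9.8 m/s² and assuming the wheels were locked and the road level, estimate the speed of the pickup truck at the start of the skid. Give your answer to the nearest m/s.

Deceleration a = μg = 0.19 × 9.8 = 1.862 m/s².
v = √(2a·d) = √(2 × 1.862 × 228.1) = √849.444 = 29.1452 m/s.

Initial speed ≈ 29 m/s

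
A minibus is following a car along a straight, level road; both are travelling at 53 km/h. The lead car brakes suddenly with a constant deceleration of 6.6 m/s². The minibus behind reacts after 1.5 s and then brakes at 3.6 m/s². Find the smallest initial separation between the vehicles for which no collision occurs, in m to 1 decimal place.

53 km/h ÷ 3.6 = 14.7222 m/s.
Leader travels v²/(2a_L) = 216.743 / 13.200 = 16.420 m before stopping.
Follower covers v·t_r = 14.7222 × 1.5 = 22.083 m while reacting, then v²/(2a_F) = 216.743 / 7.200 = 30.103 m while braking, for a total of 22.083 + 30.103 = 52.186 m.
Since a_F ≤ a_L and the follower starts braking later, the follower is never slower than the leader, so the closest approach is when both have stopped.
Minimum gap = 52.186 − 16.420 = 35.766 m.

Minimum gap ≈ 35.8 m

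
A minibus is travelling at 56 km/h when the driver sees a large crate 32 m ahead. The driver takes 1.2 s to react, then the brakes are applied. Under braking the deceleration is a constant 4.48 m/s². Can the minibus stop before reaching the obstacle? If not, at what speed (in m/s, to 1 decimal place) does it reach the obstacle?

No — it strikes the obstacle at 11.1 m/s

56 km/h ÷ 3.6 = 15.5556 m/s.
Reaction distance = 15.5556 × 1.2 = 18.667 m.
Braking distance needed to stop: v²/(2a) = 241.977 / 8.960 = 27.006 m, so total needed = 18.667 + 27.006 = 45.673 m > 32 m — it cannot stop.
Distance remaining when braking begins: 32 − 18.667 = 13.333 m.
v² = v₀² − 2a·d = 241.977 − 2 × 4.480 × 13.333 = 122.513 m²/s².
v = √122.513 = 11.069 m/s.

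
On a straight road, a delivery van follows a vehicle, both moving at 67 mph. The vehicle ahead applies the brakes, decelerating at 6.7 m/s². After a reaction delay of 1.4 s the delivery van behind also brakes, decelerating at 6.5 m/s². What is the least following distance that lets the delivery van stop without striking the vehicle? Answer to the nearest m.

Minimum gap ≈ 44 m

67 mph × 0.44704 = 29.9517 m/s.
Leader travels v²/(2a_L) = 897.104 / 13.400 = 66.948 m before stopping.
Follower covers v·t_r = 29.9517 × 1.4 = 41.932 m while reacting, then v²/(2a_F) = 897.104 / 13.000 = 69.008 m while braking, for a total of 41.932 + 69.008 = 110.940 m.
Since a_F ≤ a_L and the follower starts braking later, the follower is never slower than the leader, so the closest approach is when both have stopped.
Minimum gap = 110.940 − 66.948 = 43.992 m.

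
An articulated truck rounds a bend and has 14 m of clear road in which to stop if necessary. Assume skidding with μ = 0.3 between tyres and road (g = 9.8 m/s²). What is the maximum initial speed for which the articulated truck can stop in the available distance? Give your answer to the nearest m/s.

a = μg = 0.3 × 9.8 = 2.940 m/s².
v²/(2a) = d ⇒ v = √(2 × 2.940 × 14) = √82.32 = 9.0730 m/s.

Maximum speed ≈ 9 m/s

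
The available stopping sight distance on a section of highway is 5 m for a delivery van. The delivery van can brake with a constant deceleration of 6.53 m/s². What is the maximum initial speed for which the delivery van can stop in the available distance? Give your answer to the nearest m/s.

v²/(2a) = d ⇒ v = √(2 × 6.530 × 5) = √65.30 = 8.0808 m/s.

Maximum speed ≈ 8 m/s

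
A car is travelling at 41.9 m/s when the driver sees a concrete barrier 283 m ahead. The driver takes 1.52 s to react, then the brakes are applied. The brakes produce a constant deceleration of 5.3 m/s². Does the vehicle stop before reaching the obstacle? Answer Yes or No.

Reaction distance = 41.9000 × 1.52 = 63.688 m.
Braking distance = v²/(2a) = 1755.610 / 10.600 = 165.624 m.
Total stopping distance = 63.688 + 165.624 = 229.312 m, vs 283 m available — it stops with 283 − 229.312 = 53.688 m to spare.

Yes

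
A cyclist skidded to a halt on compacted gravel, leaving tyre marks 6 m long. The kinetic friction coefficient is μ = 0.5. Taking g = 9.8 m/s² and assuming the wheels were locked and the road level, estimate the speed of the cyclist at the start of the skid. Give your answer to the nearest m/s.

Deceleration a = μg = 0.5 × 9.8 = 4.900 m/s².
v = √(2a·d) = √(2 × 4.900 × 6) = √58.800 = 7.6681 m/s.

Initial speed ≈ 8 m/s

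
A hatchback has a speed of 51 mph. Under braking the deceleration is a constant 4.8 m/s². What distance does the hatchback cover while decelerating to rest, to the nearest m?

Braking distance ≈ 54 m

51 mph × 0.44704 = 22.7990 m/s.
Braking distance = v²/(2a) = 22.7990² / (2 × 4.800) = 519.794 / 9.600 = 54.145 m.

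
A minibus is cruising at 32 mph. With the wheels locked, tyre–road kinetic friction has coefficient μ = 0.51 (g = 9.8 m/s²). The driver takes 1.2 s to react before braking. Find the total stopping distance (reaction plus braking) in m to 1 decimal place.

32 mph × 0.44704 = 14.3053 m/s.
a = μg = 0.51 × 9.8 = 4.998 m/s².
Reaction distance = v·t_r = 14.3053 × 1.2 = 17.166 m.
Braking distance = v²/(2a) = 14.3053² / (2 × 4.998) = 204.642 / 9.996 = 20.472 m.
Total = 17.166 + 20.472 = 37.638 m.

Total stopping distance ≈ 37.6 m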